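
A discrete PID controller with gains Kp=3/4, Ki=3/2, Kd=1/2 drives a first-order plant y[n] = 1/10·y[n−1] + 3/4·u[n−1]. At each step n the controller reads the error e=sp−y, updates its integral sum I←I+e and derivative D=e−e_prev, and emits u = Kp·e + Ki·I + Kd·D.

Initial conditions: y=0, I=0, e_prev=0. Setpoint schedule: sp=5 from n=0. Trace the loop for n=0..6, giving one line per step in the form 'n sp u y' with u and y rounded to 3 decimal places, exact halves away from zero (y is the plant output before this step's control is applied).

0 5 13.750 0.000
1 5 -9.609 10.313
2 5 32.921 -6.176
3 5 -41.744 24.073
4 5 90.449 -28.901
5 5 -143.267 64.946
6 5 269.967 -100.955

(exact arithmetic carried between steps; '≈' marks a value shown rounded to 6 d.p. or computed from one; I and e_prev carry over from the previous line; the table rounds u and y to 3 d.p., halves away from zero)
n=0: y=0, sp=5, e=sp−y=5; I=5, D=e−e_prev=5; u=3/4·5+3/2·5+1/2·5=13.75; next y=1/10·0+3/4·13.75=10.3125
n=1: y=10.3125, sp=5, e=sp−y=-5.3125; I=-0.3125, D=e−e_prev=-10.3125; u=3/4·(-5.3125)+3/2·(-0.3125)+1/2·(-10.3125)=-9.609375; next y=1/10·10.3125+3/4·(-9.609375)≈-6.175781
n=2: y≈-6.175781, sp=5, e=sp−y≈11.175781; I≈10.863281, D=e−e_prev≈16.488281; u=3/4·11.175781+3/2·10.863281+1/2·16.488281≈32.920898; next y=1/10·(-6.175781)+3/4·32.920898≈24.073096
n=3: y≈24.073096, sp=5, e=sp−y≈-19.073096; I≈-8.209814, D=e−e_prev≈-30.248877; u=3/4·(-19.073096)+3/2·(-8.209814)+1/2·(-30.248877)≈-41.743982; next y=1/10·24.073096+3/4·(-41.743982)≈-28.900677
n=4: y≈-28.900677, sp=5, e=sp−y≈33.900677; I≈25.690862, D=e−e_prev≈52.973773; u=3/4·33.900677+3/2·25.690862+1/2·52.973773≈90.448688; next y=1/10·(-28.900677)+3/4·90.448688≈64.946448
n=5: y≈64.946448, sp=5, e=sp−y≈-59.946448; I≈-34.255586, D=e−e_prev≈-93.847125; u=3/4·(-59.946448)+3/2·(-34.255586)+1/2·(-93.847125)≈-143.266777; next y=1/10·64.946448+3/4·(-143.266777)≈-100.955438
n=6: y≈-100.955438, sp=5, e=sp−y≈105.955438; I≈71.699852, D=e−e_prev≈165.901886; u=3/4·105.955438+3/2·71.699852+1/2·165.901886≈269.967300; next y=1/10·(-100.955438)+3/4·269.967300≈192.379931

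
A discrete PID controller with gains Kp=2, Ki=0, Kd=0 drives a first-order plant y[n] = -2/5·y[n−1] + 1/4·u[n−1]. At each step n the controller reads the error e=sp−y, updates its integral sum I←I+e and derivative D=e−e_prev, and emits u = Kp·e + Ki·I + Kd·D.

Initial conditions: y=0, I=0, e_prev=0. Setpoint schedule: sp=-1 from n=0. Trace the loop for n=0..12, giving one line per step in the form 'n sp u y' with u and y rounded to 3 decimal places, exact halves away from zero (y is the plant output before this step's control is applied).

0 -1 -2.000 0.000
1 -1 -1.000 -0.500
2 -1 -1.900 -0.050
3 -1 -1.090 -0.455
4 -1 -1.819 -0.091
5 -1 -1.163 -0.419
6 -1 -1.753 -0.123
7 -1 -1.222 -0.389
8 -1 -1.700 -0.150
9 -1 -1.270 -0.365
10 -1 -1.657 -0.171
11 -1 -1.309 -0.346
12 -1 -1.622 -0.189

(exact arithmetic carried between steps; '≈' marks a value shown rounded to 6 d.p. or computed from one; I and e_prev carry over from the previous line; the table rounds u and y to 3 d.p., halves away from zero)
n=0: y=0, sp=-1, e=sp−y=-1; I=-1, D=e−e_prev=-1; u=2·(-1)+0·(-1)+0·(-1)=-2; next y=-2/5·0+1/4·(-2)=-0.5
n=1: y=-0.5, sp=-1, e=sp−y=-0.5; I=-1.5, D=e−e_prev=0.5; u=2·(-0.5)+0·(-1.5)+0·0.5=-1; next y=-2/5·(-0.5)+1/4·(-1)=-0.05
n=2: y=-0.05, sp=-1, e=sp−y=-0.95; I=-2.45, D=e−e_prev=-0.45; u=2·(-0.95)+0·(-2.45)+0·(-0.45)=-1.9; next y=-2/5·(-0.05)+1/4·(-1.9)=-0.455
n=3: y=-0.455, sp=-1, e=sp−y=-0.545; I=-2.995, D=e−e_prev=0.405; u=2·(-0.545)+0·(-2.995)+0·0.405=-1.09; next y=-2/5·(-0.455)+1/4·(-1.09)=-0.0905
n=4: y=-0.0905, sp=-1, e=sp−y=-0.9095; I=-3.9045, D=e−e_prev=-0.3645; u=2·(-0.9095)+0·(-3.9045)+0·(-0.3645)=-1.819; next y=-2/5·(-0.0905)+1/4·(-1.819)=-0.41855
n=5: y=-0.41855, sp=-1, e=sp−y=-0.58145; I=-4.48595, D=e−e_prev=0.32805; u=2·(-0.58145)+0·(-4.48595)+0·0.32805=-1.1629; next y=-2/5·(-0.41855)+1/4·(-1.1629)=-0.123305
n=6: y=-0.123305, sp=-1, e=sp−y=-0.876695; I=-5.362645, D=e−e_prev=-0.295245; u=2·(-0.876695)+0·(-5.362645)+0·(-0.295245)=-1.75339; next y=-2/5·(-0.123305)+1/4·(-1.75339)≈-0.389026
n=7: y≈-0.389026, sp=-1, e=sp−y≈-0.610975; I≈-5.973620, D=e−e_prev≈0.265721; u=2·(-0.610975)+0·(-5.973620)+0·0.265721≈-1.221949; next y=-2/5·(-0.389026)+1/4·(-1.221949)≈-0.149877
n=8: y≈-0.149877, sp=-1, e=sp−y≈-0.850123; I≈-6.823742, D=e−e_prev≈-0.239148; u=2·(-0.850123)+0·(-6.823742)+0·(-0.239148)≈-1.700246; next y=-2/5·(-0.149877)+1/4·(-1.700246)≈-0.365111
n=9: y≈-0.365111, sp=-1, e=sp−y≈-0.634889; I≈-7.458632, D=e−e_prev≈0.215234; u=2·(-0.634889)+0·(-7.458632)+0·0.215234≈-1.269779; next y=-2/5·(-0.365111)+1/4·(-1.269779)≈-0.171400
n=10: y≈-0.171400, sp=-1, e=sp−y≈-0.828600; I≈-8.287231, D=e−e_prev≈-0.193710; u=2·(-0.828600)+0·(-8.287231)+0·(-0.193710)≈-1.657199; next y=-2/5·(-0.171400)+1/4·(-1.657199)≈-0.345740
n=11: y≈-0.345740, sp=-1, e=sp−y≈-0.654260; I≈-8.941492, D=e−e_prev≈0.174339; u=2·(-0.654260)+0·(-8.941492)+0·0.174339≈-1.308521; next y=-2/5·(-0.345740)+1/4·(-1.308521)≈-0.188834
n=12: y≈-0.188834, sp=-1, e=sp−y≈-0.811166; I≈-9.752657, D=e−e_prev≈-0.156905; u=2·(-0.811166)+0·(-9.752657)+0·(-0.156905)≈-1.622331; next y=-2/5·(-0.188834)+1/4·(-1.622331)≈-0.330049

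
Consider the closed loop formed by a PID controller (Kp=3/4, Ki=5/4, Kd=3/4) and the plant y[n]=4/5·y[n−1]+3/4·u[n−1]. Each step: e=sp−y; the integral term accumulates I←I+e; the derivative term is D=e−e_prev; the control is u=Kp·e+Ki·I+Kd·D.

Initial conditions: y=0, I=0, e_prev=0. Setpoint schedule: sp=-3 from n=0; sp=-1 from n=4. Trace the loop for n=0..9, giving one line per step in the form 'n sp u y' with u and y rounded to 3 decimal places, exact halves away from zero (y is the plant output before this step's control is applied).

0 -3 -8.250 0.000
1 -3 7.266 -6.188
2 -3 -11.779 0.499
3 -3 13.431 -8.435
4 -1 -13.316 3.325
5 -1 17.891 -7.327
6 -1 -23.120 7.557
7 -1 29.188 -11.294
8 -1 -38.494 12.855
9 -1 48.764 -18.586

(exact arithmetic carried between steps; '≈' marks a value shown rounded to 6 d.p. or computed from one; I and e_prev carry over from the previous line; the table rounds u and y to 3 d.p., halves away from zero)
n=0: y=0, sp=-3, e=sp−y=-3; I=-3, D=e−e_prev=-3; u=3/4·(-3)+5/4·(-3)+3/4·(-3)=-8.25; next y=4/5·0+3/4·(-8.25)=-6.1875
n=1: y=-6.1875, sp=-3, e=sp−y=3.1875; I=0.1875, D=e−e_prev=6.1875; u=3/4·3.1875+5/4·0.1875+3/4·6.1875=7.265625; next y=4/5·(-6.1875)+3/4·7.265625≈0.499219
n=2: y≈0.499219, sp=-3, e=sp−y≈-3.499219; I≈-3.311719, D=e−e_prev≈-6.686719; u=3/4·(-3.499219)+5/4·(-3.311719)+3/4·(-6.686719)≈-11.779102; next y=4/5·0.499219+3/4·(-11.779102)≈-8.434951
n=3: y≈-8.434951, sp=-3, e=sp−y≈5.434951; I≈2.123232, D=e−e_prev≈8.934170; u=3/4·5.434951+5/4·2.123232+3/4·8.934170≈13.430881; next y=4/5·(-8.434951)+3/4·13.430881≈3.325200
n=4: y≈3.325200, sp=-1, e=sp−y≈-4.325200; I≈-2.201968, D=e−e_prev≈-9.760151; u=3/4·(-4.325200)+5/4·(-2.201968)+3/4·(-9.760151)≈-13.316473; next y=4/5·3.325200+3/4·(-13.316473)≈-7.327195
n=5: y≈-7.327195, sp=-1, e=sp−y≈6.327195; I≈4.125227, D=e−e_prev≈10.652395; u=3/4·6.327195+5/4·4.125227+3/4·10.652395≈17.891226; next y=4/5·(-7.327195)+3/4·17.891226≈7.556664
n=6: y≈7.556664, sp=-1, e=sp−y≈-8.556664; I≈-4.431437, D=e−e_prev≈-14.883858; u=3/4·(-8.556664)+5/4·(-4.431437)+3/4·(-14.883858)≈-23.119687; next y=4/5·7.556664+3/4·(-23.119687)≈-11.294435
n=7: y≈-11.294435, sp=-1, e=sp−y≈10.294435; I≈5.862998, D=e−e_prev≈18.851098; u=3/4·10.294435+5/4·5.862998+3/4·18.851098≈29.187897; next y=4/5·(-11.294435)+3/4·29.187897≈12.855375
n=8: y≈12.855375, sp=-1, e=sp−y≈-13.855375; I≈-7.992377, D=e−e_prev≈-24.149810; u=3/4·(-13.855375)+5/4·(-7.992377)+3/4·(-24.149810)≈-38.494360; next y=4/5·12.855375+3/4·(-38.494360)≈-18.586470
n=9: y≈-18.586470, sp=-1, e=sp−y≈17.586470; I≈9.594093, D=e−e_prev≈31.441845; u=3/4·17.586470+5/4·9.594093+3/4·31.441845≈48.763852; next y=4/5·(-18.586470)+3/4·48.763852≈21.703713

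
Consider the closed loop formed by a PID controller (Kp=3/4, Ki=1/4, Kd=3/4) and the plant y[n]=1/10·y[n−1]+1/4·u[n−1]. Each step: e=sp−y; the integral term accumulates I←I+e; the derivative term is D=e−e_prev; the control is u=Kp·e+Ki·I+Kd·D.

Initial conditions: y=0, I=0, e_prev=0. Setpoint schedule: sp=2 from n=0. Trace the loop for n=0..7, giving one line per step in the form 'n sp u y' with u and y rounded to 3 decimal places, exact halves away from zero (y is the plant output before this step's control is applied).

0 2 3.500 0.000
1 2 0.969 0.875
2 2 2.861 0.330
3 2 2.137 0.748
4 2 3.007 0.609
5 2 2.894 0.813
6 2 3.357 0.805
7 2 3.449 0.920

(exact arithmetic carried between steps; '≈' marks a value shown rounded to 6 d.p. or computed from one; I and e_prev carry over from the previous line; the table rounds u and y to 3 d.p., halves away from zero)
n=0: y=0, sp=2, e=sp−y=2; I=2, D=e−e_prev=2; u=3/4·2+1/4·2+3/4·2=3.5; next y=1/10·0+1/4·3.5=0.875
n=1: y=0.875, sp=2, e=sp−y=1.125; I=3.125, D=e−e_prev=-0.875; u=3/4·1.125+1/4·3.125+3/4·(-0.875)=0.96875; next y=1/10·0.875+1/4·0.96875≈0.329688
n=2: y≈0.329688, sp=2, e=sp−y≈1.670313; I≈4.795313, D=e−e_prev≈0.545313; u=3/4·1.670313+1/4·4.795313+3/4·0.545313≈2.860547; next y=1/10·0.329688+1/4·2.860547≈0.748105
n=3: y≈0.748105, sp=2, e=sp−y≈1.251895; I≈6.047207, D=e−e_prev≈-0.418418; u=3/4·1.251895+1/4·6.047207+3/4·(-0.418418)≈2.136909; next y=1/10·0.748105+1/4·2.136909≈0.609038
n=4: y≈0.609038, sp=2, e=sp−y≈1.390962; I≈7.438169, D=e−e_prev≈0.139068; u=3/4·1.390962+1/4·7.438169+3/4·0.139068≈3.007065; next y=1/10·0.609038+1/4·3.007065≈0.812670
n=5: y≈0.812670, sp=2, e=sp−y≈1.187330; I≈8.625499, D=e−e_prev≈-0.203632; u=3/4·1.187330+1/4·8.625499+3/4·(-0.203632)≈2.894148; next y=1/10·0.812670+1/4·2.894148≈0.804804
n=6: y≈0.804804, sp=2, e=sp−y≈1.195196; I≈9.820695, D=e−e_prev≈0.007866; u=3/4·1.195196+1/4·9.820695+3/4·0.007866≈3.357470; next y=1/10·0.804804+1/4·3.357470≈0.919848
n=7: y≈0.919848, sp=2, e=sp−y≈1.080152; I≈10.900847, D=e−e_prev≈-0.115044; u=3/4·1.080152+1/4·10.900847+3/4·(-0.115044)≈3.449043; next y=1/10·0.919848+1/4·3.449043≈0.954246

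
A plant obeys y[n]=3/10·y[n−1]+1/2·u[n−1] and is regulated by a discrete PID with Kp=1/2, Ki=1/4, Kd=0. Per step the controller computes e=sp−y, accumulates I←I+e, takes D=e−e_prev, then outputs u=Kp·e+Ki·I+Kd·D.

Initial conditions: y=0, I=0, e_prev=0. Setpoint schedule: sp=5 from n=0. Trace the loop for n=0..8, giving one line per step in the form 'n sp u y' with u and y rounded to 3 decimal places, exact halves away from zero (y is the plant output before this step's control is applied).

0 5 3.750 0.000
1 5 3.594 1.875
2 5 4.012 2.359
3 5 4.406 2.714
4 5 4.750 3.017
5 5 5.049 3.280
6 5 5.307 3.508
7 5 5.532 3.706
8 5 5.727 3.878

(exact arithmetic carried between steps; '≈' marks a value shown rounded to 6 d.p. or computed from one; I and e_prev carry over from the previous line; the table rounds u and y to 3 d.p., halves away from zero)
n=0: y=0, sp=5, e=sp−y=5; I=5, D=e−e_prev=5; u=1/2·5+1/4·5+0·5=3.75; next y=3/10·0+1/2·3.75=1.875
n=1: y=1.875, sp=5, e=sp−y=3.125; I=8.125, D=e−e_prev=-1.875; u=1/2·3.125+1/4·8.125+0·(-1.875)=3.59375; next y=3/10·1.875+1/2·3.59375=2.359375
n=2: y=2.359375, sp=5, e=sp−y=2.640625; I=10.765625, D=e−e_prev=-0.484375; u=1/2·2.640625+1/4·10.765625+0·(-0.484375)≈4.011719; next y=3/10·2.359375+1/2·4.011719≈2.713672
n=3: y≈2.713672, sp=5, e=sp−y≈2.286328; I≈13.051953, D=e−e_prev≈-0.354297; u=1/2·2.286328+1/4·13.051953+0·(-0.354297)≈4.406152; next y=3/10·2.713672+1/2·4.406152≈3.017178
n=4: y≈3.017178, sp=5, e=sp−y≈1.982822; I≈15.034775, D=e−e_prev≈-0.303506; u=1/2·1.982822+1/4·15.034775+0·(-0.303506)≈4.750105; next y=3/10·3.017178+1/2·4.750105≈3.280206
n=5: y≈3.280206, sp=5, e=sp−y≈1.719794; I≈16.754570, D=e−e_prev≈-0.263028; u=1/2·1.719794+1/4·16.754570+0·(-0.263028)≈5.048539; next y=3/10·3.280206+1/2·5.048539≈3.508331
n=6: y≈3.508331, sp=5, e=sp−y≈1.491669; I≈18.246238, D=e−e_prev≈-0.228126; u=1/2·1.491669+1/4·18.246238+0·(-0.228126)≈5.307394; next y=3/10·3.508331+1/2·5.307394≈3.706196
n=7: y≈3.706196, sp=5, e=sp−y≈1.293804; I≈19.540042, D=e−e_prev≈-0.197865; u=1/2·1.293804+1/4·19.540042+0·(-0.197865)≈5.531912; next y=3/10·3.706196+1/2·5.531912≈3.877815
n=8: y≈3.877815, sp=5, e=sp−y≈1.122185; I≈20.662227, D=e−e_prev≈-0.171619; u=1/2·1.122185+1/4·20.662227+0·(-0.171619)≈5.726649; next y=3/10·3.877815+1/2·5.726649≈4.026669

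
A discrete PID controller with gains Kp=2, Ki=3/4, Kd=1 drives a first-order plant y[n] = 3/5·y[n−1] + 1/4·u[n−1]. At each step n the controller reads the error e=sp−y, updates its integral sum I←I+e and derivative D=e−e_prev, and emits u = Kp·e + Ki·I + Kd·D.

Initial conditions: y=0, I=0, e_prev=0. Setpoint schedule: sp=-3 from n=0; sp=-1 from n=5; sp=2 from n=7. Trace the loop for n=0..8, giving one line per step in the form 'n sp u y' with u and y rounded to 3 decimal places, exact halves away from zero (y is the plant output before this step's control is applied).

0 -3 -11.250 0.000
1 -3 0.047 -2.813
2 -3 -7.169 -1.676
3 -3 -2.818 -2.798
4 -3 -5.646 -2.383
5 -1 3.524 -2.841
6 -1 -5.119 -0.824
7 2 11.580 -1.774
8 2 -3.057 1.831

(exact arithmetic carried between steps; '≈' marks a value shown rounded to 6 d.p. or computed from one; I and e_prev carry over from the previous line; the table rounds u and y to 3 d.p., halves away from zero)
n=0: y=0, sp=-3, e=sp−y=-3; I=-3, D=e−e_prev=-3; u=2·(-3)+3/4·(-3)+1·(-3)=-11.25; next y=3/5·0+1/4·(-11.25)=-2.8125
n=1: y=-2.8125, sp=-3, e=sp−y=-0.1875; I=-3.1875, D=e−e_prev=2.8125; u=2·(-0.1875)+3/4·(-3.1875)+1·2.8125=0.046875; next y=3/5·(-2.8125)+1/4·0.046875≈-1.675781
n=2: y≈-1.675781, sp=-3, e=sp−y≈-1.324219; I≈-4.511719, D=e−e_prev≈-1.136719; u=2·(-1.324219)+3/4·(-4.511719)+1·(-1.136719)≈-7.168945; next y=3/5·(-1.675781)+1/4·(-7.168945)≈-2.797705
n=3: y≈-2.797705, sp=-3, e=sp−y≈-0.202295; I≈-4.714014, D=e−e_prev≈1.121924; u=2·(-0.202295)+3/4·(-4.714014)+1·1.121924≈-2.818176; next y=3/5·(-2.797705)+1/4·(-2.818176)≈-2.383167
n=4: y≈-2.383167, sp=-3, e=sp−y≈-0.616833; I≈-5.330847, D=e−e_prev≈-0.414538; u=2·(-0.616833)+3/4·(-5.330847)+1·(-0.414538)≈-5.646339; next y=3/5·(-2.383167)+1/4·(-5.646339)≈-2.841485
n=5: y≈-2.841485, sp=-1, e=sp−y≈1.841485; I≈-3.489362, D=e−e_prev≈2.458318; u=2·1.841485+3/4·(-3.489362)+1·2.458318≈3.524266; next y=3/5·(-2.841485)+1/4·3.524266≈-0.823824
n=6: y≈-0.823824, sp=-1, e=sp−y≈-0.176176; I≈-3.665537, D=e−e_prev≈-2.017661; u=2·(-0.176176)+3/4·(-3.665537)+1·(-2.017661)≈-5.119165; next y=3/5·(-0.823824)+1/4·(-5.119165)≈-1.774086
n=7: y≈-1.774086, sp=2, e=sp−y≈3.774086; I≈0.108549, D=e−e_prev≈3.950261; u=2·3.774086+3/4·0.108549+1·3.950261≈11.579845; next y=3/5·(-1.774086)+1/4·11.579845≈1.830510
n=8: y≈1.830510, sp=2, e=sp−y≈0.169490; I≈0.278039, D=e−e_prev≈-3.604595; u=2·0.169490+3/4·0.278039+1·(-3.604595)≈-3.057086; next y=3/5·1.830510+1/4·(-3.057086)≈0.334034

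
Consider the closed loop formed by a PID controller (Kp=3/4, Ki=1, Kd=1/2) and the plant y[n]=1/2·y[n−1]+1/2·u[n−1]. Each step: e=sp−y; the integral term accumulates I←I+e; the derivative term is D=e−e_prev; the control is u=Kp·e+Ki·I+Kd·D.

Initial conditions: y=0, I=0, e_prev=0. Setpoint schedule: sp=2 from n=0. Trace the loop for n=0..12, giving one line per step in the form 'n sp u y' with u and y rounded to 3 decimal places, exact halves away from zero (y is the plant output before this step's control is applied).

(exact arithmetic carried between steps; '≈' marks a value shown rounded to 6 d.p. or computed from one; I and e_prev carry over from the previous line; the table rounds u and y to 3 d.p., halves away from zero)
n=0: y=0, sp=2, e=sp−y=2; I=2, D=e−e_prev=2; u=3/4·2+1·2+1/2·2=4.5; next y=1/2·0+1/2·4.5=2.25
n=1: y=2.25, sp=2, e=sp−y=-0.25; I=1.75, D=e−e_prev=-2.25; u=3/4·(-0.25)+1·1.75+1/2·(-2.25)=0.4375; next y=1/2·2.25+1/2·0.4375=1.34375
n=2: y=1.34375, sp=2, e=sp−y=0.65625; I=2.40625, D=e−e_prev=0.90625; u=3/4·0.65625+1·2.40625+1/2·0.90625≈3.351563; next y=1/2·1.34375+1/2·3.351563≈2.347656
n=3: y≈2.347656, sp=2, e=sp−y≈-0.347656; I≈2.058594, D=e−e_prev≈-1.003906; u=3/4·(-0.347656)+1·2.058594+1/2·(-1.003906)≈1.295898; next y=1/2·2.347656+1/2·1.295898≈1.821777
n=4: y≈1.821777, sp=2, e=sp−y≈0.178223; I≈2.236816, D=e−e_prev≈0.525879; u=3/4·0.178223+1·2.236816+1/2·0.525879≈2.633423; next y=1/2·1.821777+1/2·2.633423≈2.227600
n=5: y≈2.227600, sp=2, e=sp−y≈-0.227600; I≈2.009216, D=e−e_prev≈-0.405823; u=3/4·(-0.227600)+1·2.009216+1/2·(-0.405823)≈1.635605; next y=1/2·2.227600+1/2·1.635605≈1.931602
n=6: y≈1.931602, sp=2, e=sp−y≈0.068398; I≈2.077614, D=e−e_prev≈0.295998; u=3/4·0.068398+1·2.077614+1/2·0.295998≈2.276911; next y=1/2·1.931602+1/2·2.276911≈2.104257
n=7: y≈2.104257, sp=2, e=sp−y≈-0.104257; I≈1.973357, D=e−e_prev≈-0.172654; u=3/4·(-0.104257)+1·1.973357+1/2·(-0.172654)≈1.808838; next y=1/2·2.104257+1/2·1.808838≈1.956547
n=8: y≈1.956547, sp=2, e=sp−y≈0.043453; I≈2.016810, D=e−e_prev≈0.147709; u=3/4·0.043453+1·2.016810+1/2·0.147709≈2.123254; next y=1/2·1.956547+1/2·2.123254≈2.039901
n=9: y≈2.039901, sp=2, e=sp−y≈-0.039901; I≈1.976909, D=e−e_prev≈-0.083354; u=3/4·(-0.039901)+1·1.976909+1/2·(-0.083354)≈1.905307; next y=1/2·2.039901+1/2·1.905307≈1.972604
n=10: y≈1.972604, sp=2, e=sp−y≈0.027396; I≈2.004305, D=e−e_prev≈0.067297; u=3/4·0.027396+1·2.004305+1/2·0.067297≈2.058501; next y=1/2·1.972604+1/2·2.058501≈2.015552
n=11: y≈2.015552, sp=2, e=sp−y≈-0.015552; I≈1.988753, D=e−e_prev≈-0.042949; u=3/4·(-0.015552)+1·1.988753+1/2·(-0.042949)≈1.955614; next y=1/2·2.015552+1/2·1.955614≈1.985583
n=12: y≈1.985583, sp=2, e=sp−y≈0.014417; I≈2.003170, D=e−e_prev≈0.029969; u=3/4·0.014417+1·2.003170+1/2·0.029969≈2.028967; next y=1/2·1.985583+1/2·2.028967≈2.007275

0 2 4.500 0.000
1 2 0.438 2.250
2 2 3.352 1.344
3 2 1.296 2.348
4 2 2.633 1.822
5 2 1.636 2.228
6 2 2.277 1.932
7 2 1.809 2.104
8 2 2.123 1.957
9 2 1.905 2.040
10 2 2.059 1.973
11 2 1.956 2.016
12 2 2.029 1.986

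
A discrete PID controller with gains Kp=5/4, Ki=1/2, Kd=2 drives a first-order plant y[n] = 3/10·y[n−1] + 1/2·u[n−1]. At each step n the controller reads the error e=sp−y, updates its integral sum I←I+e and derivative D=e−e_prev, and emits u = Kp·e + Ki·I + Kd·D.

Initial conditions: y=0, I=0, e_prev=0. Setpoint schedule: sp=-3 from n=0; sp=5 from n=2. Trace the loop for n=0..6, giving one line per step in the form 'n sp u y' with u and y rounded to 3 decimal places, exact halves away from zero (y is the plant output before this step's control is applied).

(exact arithmetic carried between steps; '≈' marks a value shown rounded to 6 d.p. or computed from one; I and e_prev carry over from the previous line; the table rounds u and y to 3 d.p., halves away from zero)
n=0: y=0, sp=-3, e=sp−y=-3; I=-3, D=e−e_prev=-3; u=5/4·(-3)+1/2·(-3)+2·(-3)=-11.25; next y=3/10·0+1/2·(-11.25)=-5.625
n=1: y=-5.625, sp=-3, e=sp−y=2.625; I=-0.375, D=e−e_prev=5.625; u=5/4·2.625+1/2·(-0.375)+2·5.625=14.34375; next y=3/10·(-5.625)+1/2·14.34375=5.484375
n=2: y=5.484375, sp=5, e=sp−y=-0.484375; I=-0.859375, D=e−e_prev=-3.109375; u=5/4·(-0.484375)+1/2·(-0.859375)+2·(-3.109375)≈-7.253906; next y=3/10·5.484375+1/2·(-7.253906)≈-1.981641
n=3: y≈-1.981641, sp=5, e=sp−y≈6.981641; I≈6.122266, D=e−e_prev≈7.466016; u=5/4·6.981641+1/2·6.122266+2·7.466016≈26.720215; next y=3/10·(-1.981641)+1/2·26.720215≈12.765615
n=4: y≈12.765615, sp=5, e=sp−y≈-7.765615; I≈-1.643350, D=e−e_prev≈-14.747256; u=5/4·(-7.765615)+1/2·(-1.643350)+2·(-14.747256)≈-40.023206; next y=3/10·12.765615+1/2·(-40.023206)≈-16.181918
n=5: y≈-16.181918, sp=5, e=sp−y≈21.181918; I≈19.538569, D=e−e_prev≈28.947533; u=5/4·21.181918+1/2·19.538569+2·28.947533≈94.141749; next y=3/10·(-16.181918)+1/2·94.141749≈42.216299
n=6: y≈42.216299, sp=5, e=sp−y≈-37.216299; I≈-17.677730, D=e−e_prev≈-58.398217; u=5/4·(-37.216299)+1/2·(-17.677730)+2·(-58.398217)≈-172.155673; next y=3/10·42.216299+1/2·(-172.155673)≈-73.412947

0 -3 -11.250 0.000
1 -3 14.344 -5.625
2 5 -7.254 5.484
3 5 26.720 -1.982
4 5 -40.023 12.766
5 5 94.142 -16.182
6 5 -172.156 42.216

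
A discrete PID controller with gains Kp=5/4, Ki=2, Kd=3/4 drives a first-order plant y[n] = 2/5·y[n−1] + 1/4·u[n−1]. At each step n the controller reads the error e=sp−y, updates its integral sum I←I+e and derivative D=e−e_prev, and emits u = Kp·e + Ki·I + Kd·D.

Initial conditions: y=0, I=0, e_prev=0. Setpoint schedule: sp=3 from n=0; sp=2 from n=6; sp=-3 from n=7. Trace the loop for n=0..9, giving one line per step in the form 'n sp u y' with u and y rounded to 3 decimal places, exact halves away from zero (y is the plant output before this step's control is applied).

(exact arithmetic carried between steps; '≈' marks a value shown rounded to 6 d.p. or computed from one; I and e_prev carry over from the previous line; the table rounds u and y to 3 d.p., halves away from zero)
n=0: y=0, sp=3, e=sp−y=3; I=3, D=e−e_prev=3; u=5/4·3+2·3+3/4·3=12; next y=2/5·0+1/4·12=3
n=1: y=3, sp=3, e=sp−y=0; I=3, D=e−e_prev=-3; u=5/4·0+2·3+3/4·(-3)=3.75; next y=2/5·3+1/4·3.75=2.1375
n=2: y=2.1375, sp=3, e=sp−y=0.8625; I=3.8625, D=e−e_prev=0.8625; u=5/4·0.8625+2·3.8625+3/4·0.8625=9.45; next y=2/5·2.1375+1/4·9.45=3.2175
n=3: y=3.2175, sp=3, e=sp−y=-0.2175; I=3.645, D=e−e_prev=-1.08; u=5/4·(-0.2175)+2·3.645+3/4·(-1.08)=6.208125; next y=2/5·3.2175+1/4·6.208125≈2.839031
n=4: y≈2.839031, sp=3, e=sp−y≈0.160969; I≈3.805969, D=e−e_prev≈0.378469; u=5/4·0.160969+2·3.805969+3/4·0.378469≈8.097; next y=2/5·2.839031+1/4·8.097≈3.159863
n=5: y≈3.159863, sp=3, e=sp−y≈-0.159863; I≈3.646106, D=e−e_prev≈-0.320831; u=5/4·(-0.159863)+2·3.646106+3/4·(-0.320831)≈6.851761; next y=2/5·3.159863+1/4·6.851761≈2.976885
n=6: y≈2.976885, sp=2, e=sp−y≈-0.976885; I≈2.669221, D=e−e_prev≈-0.817023; u=5/4·(-0.976885)+2·2.669221+3/4·(-0.817023)≈3.504568; next y=2/5·2.976885+1/4·3.504568≈2.066896
n=7: y≈2.066896, sp=-3, e=sp−y≈-5.066896; I≈-2.397675, D=e−e_prev≈-4.090011; u=5/4·(-5.066896)+2·(-2.397675)+3/4·(-4.090011)≈-14.196479; next y=2/5·2.066896+1/4·(-14.196479)≈-2.722361
n=8: y≈-2.722361, sp=-3, e=sp−y≈-0.277639; I≈-2.675314, D=e−e_prev≈4.789257; u=5/4·(-0.277639)+2·(-2.675314)+3/4·4.789257≈-2.105733; next y=2/5·(-2.722361)+1/4·(-2.105733)≈-1.615378
n=9: y≈-1.615378, sp=-3, e=sp−y≈-1.384622; I≈-4.059936, D=e−e_prev≈-1.106983; u=5/4·(-1.384622)+2·(-4.059936)+3/4·(-1.106983)≈-10.680888; next y=2/5·(-1.615378)+1/4·(-10.680888)≈-3.316373

0 3 12.000 0.000
1 3 3.750 3.000
2 3 9.450 2.138
3 3 6.208 3.218
4 3 8.097 2.839
5 3 6.852 3.160
6 2 3.505 2.977
7 -3 -14.196 2.067
8 -3 -2.106 -2.722
9 -3 -10.681 -1.615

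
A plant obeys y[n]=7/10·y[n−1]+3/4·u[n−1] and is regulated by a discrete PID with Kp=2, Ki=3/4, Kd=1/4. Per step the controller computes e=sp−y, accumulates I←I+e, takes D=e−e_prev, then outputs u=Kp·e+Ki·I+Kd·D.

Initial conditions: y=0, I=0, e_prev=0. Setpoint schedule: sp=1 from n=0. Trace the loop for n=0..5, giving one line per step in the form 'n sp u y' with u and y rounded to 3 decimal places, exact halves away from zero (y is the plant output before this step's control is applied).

0 1 3.000 0.000
1 1 -3.250 2.250
2 1 5.713 -0.863
3 1 -7.298 3.681
4 1 11.561 -2.897
5 1 -15.780 6.642

(exact arithmetic carried between steps; '≈' marks a value shown rounded to 6 d.p. or computed from one; I and e_prev carry over from the previous line; the table rounds u and y to 3 d.p., halves away from zero)
n=0: y=0, sp=1, e=sp−y=1; I=1, D=e−e_prev=1; u=2·1+3/4·1+1/4·1=3; next y=7/10·0+3/4·3=2.25
n=1: y=2.25, sp=1, e=sp−y=-1.25; I=-0.25, D=e−e_prev=-2.25; u=2·(-1.25)+3/4·(-0.25)+1/4·(-2.25)=-3.25; next y=7/10·2.25+3/4·(-3.25)=-0.8625
n=2: y=-0.8625, sp=1, e=sp−y=1.8625; I=1.6125, D=e−e_prev=3.1125; u=2·1.8625+3/4·1.6125+1/4·3.1125=5.7125; next y=7/10·(-0.8625)+3/4·5.7125=3.680625
n=3: y=3.680625, sp=1, e=sp−y=-2.680625; I=-1.068125, D=e−e_prev=-4.543125; u=2·(-2.680625)+3/4·(-1.068125)+1/4·(-4.543125)=-7.298125; next y=7/10·3.680625+3/4·(-7.298125)≈-2.897156
n=4: y≈-2.897156, sp=1, e=sp−y≈3.897156; I≈2.829031, D=e−e_prev≈6.577781; u=2·3.897156+3/4·2.829031+1/4·6.577781≈11.560531; next y=7/10·(-2.897156)+3/4·11.560531≈6.642389
n=5: y≈6.642389, sp=1, e=sp−y≈-5.642389; I≈-2.813358, D=e−e_prev≈-9.539545; u=2·(-5.642389)+3/4·(-2.813358)+1/4·(-9.539545)≈-15.779683; next y=7/10·6.642389+3/4·(-15.779683)≈-7.185090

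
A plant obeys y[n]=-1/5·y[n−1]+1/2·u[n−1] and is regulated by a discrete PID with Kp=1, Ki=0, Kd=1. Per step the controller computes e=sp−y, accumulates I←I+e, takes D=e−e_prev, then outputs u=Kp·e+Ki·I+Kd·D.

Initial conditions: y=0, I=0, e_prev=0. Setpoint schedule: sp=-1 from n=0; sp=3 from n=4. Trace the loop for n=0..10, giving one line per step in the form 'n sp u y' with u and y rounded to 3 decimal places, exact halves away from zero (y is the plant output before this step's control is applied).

(exact arithmetic carried between steps; '≈' marks a value shown rounded to 6 d.p. or computed from one; I and e_prev carry over from the previous line; the table rounds u and y to 3 d.p., halves away from zero)
n=0: y=0, sp=-1, e=sp−y=-1; I=-1, D=e−e_prev=-1; u=1·(-1)+0·(-1)+1·(-1)=-2; next y=-1/5·0+1/2·(-2)=-1
n=1: y=-1, sp=-1, e=sp−y=0; I=-1, D=e−e_prev=1; u=1·0+0·(-1)+1·1=1; next y=-1/5·(-1)+1/2·1=0.7
n=2: y=0.7, sp=-1, e=sp−y=-1.7; I=-2.7, D=e−e_prev=-1.7; u=1·(-1.7)+0·(-2.7)+1·(-1.7)=-3.4; next y=-1/5·0.7+1/2·(-3.4)=-1.84
n=3: y=-1.84, sp=-1, e=sp−y=0.84; I=-1.86, D=e−e_prev=2.54; u=1·0.84+0·(-1.86)+1·2.54=3.38; next y=-1/5·(-1.84)+1/2·3.38=2.058
n=4: y=2.058, sp=3, e=sp−y=0.942; I=-0.918, D=e−e_prev=0.102; u=1·0.942+0·(-0.918)+1·0.102=1.044; next y=-1/5·2.058+1/2·1.044=0.1104
n=5: y=0.1104, sp=3, e=sp−y=2.8896; I=1.9716, D=e−e_prev=1.9476; u=1·2.8896+0·1.9716+1·1.9476=4.8372; next y=-1/5·0.1104+1/2·4.8372=2.39652
n=6: y=2.39652, sp=3, e=sp−y=0.60348; I=2.57508, D=e−e_prev=-2.28612; u=1·0.60348+0·2.57508+1·(-2.28612)=-1.68264; next y=-1/5·2.39652+1/2·(-1.68264)=-1.320624
n=7: y=-1.320624, sp=3, e=sp−y=4.320624; I=6.895704, D=e−e_prev=3.717144; u=1·4.320624+0·6.895704+1·3.717144=8.037768; next y=-1/5·(-1.320624)+1/2·8.037768≈4.283009
n=8: y≈4.283009, sp=3, e=sp−y≈-1.283009; I≈5.612695, D=e−e_prev≈-5.603633; u=1·(-1.283009)+0·5.612695+1·(-5.603633)≈-6.886642; next y=-1/5·4.283009+1/2·(-6.886642)≈-4.299923
n=9: y≈-4.299923, sp=3, e=sp−y≈7.299923; I≈12.912618, D=e−e_prev≈8.582931; u=1·7.299923+0·12.912618+1·8.582931≈15.882854; next y=-1/5·(-4.299923)+1/2·15.882854≈8.801411
n=10: y≈8.801411, sp=3, e=sp−y≈-5.801411; I≈7.111206, D=e−e_prev≈-13.101334; u=1·(-5.801411)+0·7.111206+1·(-13.101334)≈-18.902746; next y=-1/5·8.801411+1/2·(-18.902746)≈-11.211655

0 -1 -2.000 0.000
1 -1 1.000 -1.000
2 -1 -3.400 0.700
3 -1 3.380 -1.840
4 3 1.044 2.058
5 3 4.837 0.110
6 3 -1.683 2.397
7 3 8.038 -1.321
8 3 -6.887 4.283
9 3 15.883 -4.300
10 3 -18.903 8.801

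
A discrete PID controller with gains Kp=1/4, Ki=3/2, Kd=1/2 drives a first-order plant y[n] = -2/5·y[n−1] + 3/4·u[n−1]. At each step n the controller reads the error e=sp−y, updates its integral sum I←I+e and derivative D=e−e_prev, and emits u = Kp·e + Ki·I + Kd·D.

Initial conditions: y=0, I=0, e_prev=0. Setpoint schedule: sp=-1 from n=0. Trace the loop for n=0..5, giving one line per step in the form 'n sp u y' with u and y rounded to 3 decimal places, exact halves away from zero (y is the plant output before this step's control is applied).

0 -1 -2.250 0.000
1 -1 0.547 -1.688
2 -1 -5.504 1.085
3 -1 5.461 -4.562
4 -1 -15.606 5.921
5 -1 24.239 -14.072

(exact arithmetic carried between steps; '≈' marks a value shown rounded to 6 d.p. or computed from one; I and e_prev carry over from the previous line; the table rounds u and y to 3 d.p., halves away from zero)
n=0: y=0, sp=-1, e=sp−y=-1; I=-1, D=e−e_prev=-1; u=1/4·(-1)+3/2·(-1)+1/2·(-1)=-2.25; next y=-2/5·0+3/4·(-2.25)=-1.6875
n=1: y=-1.6875, sp=-1, e=sp−y=0.6875; I=-0.3125, D=e−e_prev=1.6875; u=1/4·0.6875+3/2·(-0.3125)+1/2·1.6875=0.546875; next y=-2/5·(-1.6875)+3/4·0.546875≈1.085156
n=2: y≈1.085156, sp=-1, e=sp−y≈-2.085156; I≈-2.397656, D=e−e_prev≈-2.772656; u=1/4·(-2.085156)+3/2·(-2.397656)+1/2·(-2.772656)≈-5.504102; next y=-2/5·1.085156+3/4·(-5.504102)≈-4.562139
n=3: y≈-4.562139, sp=-1, e=sp−y≈3.562139; I≈1.164482, D=e−e_prev≈5.647295; u=1/4·3.562139+3/2·1.164482+1/2·5.647295≈5.460906; next y=-2/5·(-4.562139)+3/4·5.460906≈5.920535
n=4: y≈5.920535, sp=-1, e=sp−y≈-6.920535; I≈-5.756052, D=e−e_prev≈-10.482673; u=1/4·(-6.920535)+3/2·(-5.756052)+1/2·(-10.482673)≈-15.605549; next y=-2/5·5.920535+3/4·(-15.605549)≈-14.072376
n=5: y≈-14.072376, sp=-1, e=sp−y≈13.072376; I≈7.316323, D=e−e_prev≈19.992910; u=1/4·13.072376+3/2·7.316323+1/2·19.992910≈24.239034; next y=-2/5·(-14.072376)+3/4·24.239034≈23.808226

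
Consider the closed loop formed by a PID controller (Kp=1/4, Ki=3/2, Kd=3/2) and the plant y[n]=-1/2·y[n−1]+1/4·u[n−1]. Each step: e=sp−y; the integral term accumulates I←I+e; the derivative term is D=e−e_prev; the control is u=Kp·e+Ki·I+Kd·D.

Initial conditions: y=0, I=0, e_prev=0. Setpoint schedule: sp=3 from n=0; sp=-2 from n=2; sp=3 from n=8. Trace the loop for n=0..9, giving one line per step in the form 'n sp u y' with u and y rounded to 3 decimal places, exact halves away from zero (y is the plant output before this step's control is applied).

(exact arithmetic carried between steps; '≈' marks a value shown rounded to 6 d.p. or computed from one; I and e_prev carry over from the previous line; the table rounds u and y to 3 d.p., halves away from zero)
n=0: y=0, sp=3, e=sp−y=3; I=3, D=e−e_prev=3; u=1/4·3+3/2·3+3/2·3=9.75; next y=-1/2·0+1/4·9.75=2.4375
n=1: y=2.4375, sp=3, e=sp−y=0.5625; I=3.5625, D=e−e_prev=-2.4375; u=1/4·0.5625+3/2·3.5625+3/2·(-2.4375)=1.828125; next y=-1/2·2.4375+1/4·1.828125≈-0.761719
n=2: y≈-0.761719, sp=-2, e=sp−y≈-1.238281; I≈2.324219, D=e−e_prev≈-1.800781; u=1/4·(-1.238281)+3/2·2.324219+3/2·(-1.800781)≈0.475586; next y=-1/2·(-0.761719)+1/4·0.475586≈0.499756
n=3: y≈0.499756, sp=-2, e=sp−y≈-2.499756; I≈-0.175537, D=e−e_prev≈-1.261475; u=1/4·(-2.499756)+3/2·(-0.175537)+3/2·(-1.261475)≈-2.780457; next y=-1/2·0.499756+1/4·(-2.780457)≈-0.944992
n=4: y≈-0.944992, sp=-2, e=sp−y≈-1.055008; I≈-1.230545, D=e−e_prev≈1.444748; u=1/4·(-1.055008)+3/2·(-1.230545)+3/2·1.444748≈0.057552; next y=-1/2·(-0.944992)+1/4·0.057552≈0.486884
n=5: y≈0.486884, sp=-2, e=sp−y≈-2.486884; I≈-3.717429, D=e−e_prev≈-1.431876; u=1/4·(-2.486884)+3/2·(-3.717429)+3/2·(-1.431876)≈-8.345679; next y=-1/2·0.486884+1/4·(-8.345679)≈-2.329862
n=6: y≈-2.329862, sp=-2, e=sp−y≈0.329862; I≈-3.387567, D=e−e_prev≈2.816746; u=1/4·0.329862+3/2·(-3.387567)+3/2·2.816746≈-0.773767; next y=-1/2·(-2.329862)+1/4·(-0.773767)≈0.971489
n=7: y≈0.971489, sp=-2, e=sp−y≈-2.971489; I≈-6.359057, D=e−e_prev≈-3.301351; u=1/4·(-2.971489)+3/2·(-6.359057)+3/2·(-3.301351)≈-15.233484; next y=-1/2·0.971489+1/4·(-15.233484)≈-4.294116
n=8: y≈-4.294116, sp=3, e=sp−y≈7.294116; I≈0.935059, D=e−e_prev≈10.265605; u=1/4·7.294116+3/2·0.935059+3/2·10.265605≈18.624525; next y=-1/2·(-4.294116)+1/4·18.624525≈6.803189
n=9: y≈6.803189, sp=3, e=sp−y≈-3.803189; I≈-2.868130, D=e−e_prev≈-11.097305; u=1/4·(-3.803189)+3/2·(-2.868130)+3/2·(-11.097305)≈-21.898949; next y=-1/2·6.803189+1/4·(-21.898949)≈-8.876332

0 3 9.750 0.000
1 3 1.828 2.438
2 -2 0.476 -0.762
3 -2 -2.780 0.500
4 -2 0.058 -0.945
5 -2 -8.346 0.487
6 -2 -0.774 -2.330
7 -2 -15.233 0.971
8 3 18.625 -4.294
9 3 -21.899 6.803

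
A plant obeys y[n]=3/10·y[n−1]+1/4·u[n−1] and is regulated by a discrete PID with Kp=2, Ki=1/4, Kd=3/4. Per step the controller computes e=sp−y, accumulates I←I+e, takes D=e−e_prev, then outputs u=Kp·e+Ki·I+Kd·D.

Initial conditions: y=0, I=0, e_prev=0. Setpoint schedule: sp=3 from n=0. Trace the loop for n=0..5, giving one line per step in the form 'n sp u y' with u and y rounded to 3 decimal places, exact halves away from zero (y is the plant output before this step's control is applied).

0 3 9.000 0.000
1 3 0.750 2.250
2 3 6.788 0.863
3 3 3.002 1.956
4 3 5.938 1.337
5 3 4.244 1.886

(exact arithmetic carried between steps; '≈' marks a value shown rounded to 6 d.p. or computed from one; I and e_prev carry over from the previous line; the table rounds u and y to 3 d.p., halves away from zero)
n=0: y=0, sp=3, e=sp−y=3; I=3, D=e−e_prev=3; u=2·3+1/4·3+3/4·3=9; next y=3/10·0+1/4·9=2.25
n=1: y=2.25, sp=3, e=sp−y=0.75; I=3.75, D=e−e_prev=-2.25; u=2·0.75+1/4·3.75+3/4·(-2.25)=0.75; next y=3/10·2.25+1/4·0.75=0.8625
n=2: y=0.8625, sp=3, e=sp−y=2.1375; I=5.8875, D=e−e_prev=1.3875; u=2·2.1375+1/4·5.8875+3/4·1.3875=6.7875; next y=3/10·0.8625+1/4·6.7875=1.955625
n=3: y=1.955625, sp=3, e=sp−y=1.044375; I=6.931875, D=e−e_prev=-1.093125; u=2·1.044375+1/4·6.931875+3/4·(-1.093125)=3.001875; next y=3/10·1.955625+1/4·3.001875≈1.337156
n=4: y≈1.337156, sp=3, e=sp−y≈1.662844; I≈8.594719, D=e−e_prev≈0.618469; u=2·1.662844+1/4·8.594719+3/4·0.618469≈5.938219; next y=3/10·1.337156+1/4·5.938219≈1.885702
n=5: y≈1.885702, sp=3, e=sp−y≈1.114298; I≈9.709017, D=e−e_prev≈-0.548545; u=2·1.114298+1/4·9.709017+3/4·(-0.548545)≈4.244442; next y=3/10·1.885702+1/4·4.244442≈1.626821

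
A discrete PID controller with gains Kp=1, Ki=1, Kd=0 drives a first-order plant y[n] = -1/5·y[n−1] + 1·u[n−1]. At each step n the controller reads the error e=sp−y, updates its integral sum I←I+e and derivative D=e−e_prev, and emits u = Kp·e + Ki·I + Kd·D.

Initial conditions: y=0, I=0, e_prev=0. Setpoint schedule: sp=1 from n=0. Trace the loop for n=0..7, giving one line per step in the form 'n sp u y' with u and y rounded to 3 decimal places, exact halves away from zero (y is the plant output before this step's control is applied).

(exact arithmetic carried between steps; '≈' marks a value shown rounded to 6 d.p. or computed from one; I and e_prev carry over from the previous line; the table rounds u and y to 3 d.p., halves away from zero)
n=0: y=0, sp=1, e=sp−y=1; I=1, D=e−e_prev=1; u=1·1+1·1+0·1=2; next y=-1/5·0+1·2=2
n=1: y=2, sp=1, e=sp−y=-1; I=0, D=e−e_prev=-2; u=1·(-1)+1·0+0·(-2)=-1; next y=-1/5·2+1·(-1)=-1.4
n=2: y=-1.4, sp=1, e=sp−y=2.4; I=2.4, D=e−e_prev=3.4; u=1·2.4+1·2.4+0·3.4=4.8; next y=-1/5·(-1.4)+1·4.8=5.08
n=3: y=5.08, sp=1, e=sp−y=-4.08; I=-1.68, D=e−e_prev=-6.48; u=1·(-4.08)+1·(-1.68)+0·(-6.48)=-5.76; next y=-1/5·5.08+1·(-5.76)=-6.776
n=4: y=-6.776, sp=1, e=sp−y=7.776; I=6.096, D=e−e_prev=11.856; u=1·7.776+1·6.096+0·11.856=13.872; next y=-1/5·(-6.776)+1·13.872=15.2272
n=5: y=15.2272, sp=1, e=sp−y=-14.2272; I=-8.1312, D=e−e_prev=-22.0032; u=1·(-14.2272)+1·(-8.1312)+0·(-22.0032)=-22.3584; next y=-1/5·15.2272+1·(-22.3584)=-25.40384
n=6: y=-25.40384, sp=1, e=sp−y=26.40384; I=18.27264, D=e−e_prev=40.63104; u=1·26.40384+1·18.27264+0·40.63104=44.67648; next y=-1/5·(-25.40384)+1·44.67648=49.757248
n=7: y=49.757248, sp=1, e=sp−y=-48.757248; I=-30.484608, D=e−e_prev=-75.161088; u=1·(-48.757248)+1·(-30.484608)+0·(-75.161088)=-79.241856; next y=-1/5·49.757248+1·(-79.241856)≈-89.193306

0 1 2.000 0.000
1 1 -1.000 2.000
2 1 4.800 -1.400
3 1 -5.760 5.080
4 1 13.872 -6.776
5 1 -22.358 15.227
6 1 44.676 -25.404
7 1 -79.242 49.757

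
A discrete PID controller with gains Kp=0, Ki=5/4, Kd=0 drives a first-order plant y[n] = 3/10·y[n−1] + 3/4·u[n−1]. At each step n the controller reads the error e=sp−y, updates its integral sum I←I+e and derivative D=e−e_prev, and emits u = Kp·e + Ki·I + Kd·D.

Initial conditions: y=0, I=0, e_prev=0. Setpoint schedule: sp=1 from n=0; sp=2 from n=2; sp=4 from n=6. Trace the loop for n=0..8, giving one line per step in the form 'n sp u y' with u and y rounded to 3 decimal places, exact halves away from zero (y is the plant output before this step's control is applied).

0 1 1.250 0.000
1 1 1.328 0.938
2 2 2.231 1.277
3 2 2.160 2.057
4 2 1.864 2.237
5 2 1.777 2.069
6 4 4.335 1.954
7 4 4.538 3.838
8 4 3.845 4.555

(exact arithmetic carried between steps; '≈' marks a value shown rounded to 6 d.p. or computed from one; I and e_prev carry over from the previous line; the table rounds u and y to 3 d.p., halves away from zero)
n=0: y=0, sp=1, e=sp−y=1; I=1, D=e−e_prev=1; u=0·1+5/4·1+0·1=1.25; next y=3/10·0+3/4·1.25=0.9375
n=1: y=0.9375, sp=1, e=sp−y=0.0625; I=1.0625, D=e−e_prev=-0.9375; u=0·0.0625+5/4·1.0625+0·(-0.9375)=1.328125; next y=3/10·0.9375+3/4·1.328125≈1.277344
n=2: y≈1.277344, sp=2, e=sp−y≈0.722656; I≈1.785156, D=e−e_prev≈0.660156; u=0·0.722656+5/4·1.785156+0·0.660156≈2.231445; next y=3/10·1.277344+3/4·2.231445≈2.056787
n=3: y≈2.056787, sp=2, e=sp−y≈-0.056787; I≈1.728369, D=e−e_prev≈-0.779443; u=0·(-0.056787)+5/4·1.728369+0·(-0.779443)≈2.160461; next y=3/10·2.056787+3/4·2.160461≈2.237382
n=4: y≈2.237382, sp=2, e=sp−y≈-0.237382; I≈1.490987, D=e−e_prev≈-0.180595; u=0·(-0.237382)+5/4·1.490987+0·(-0.180595)≈1.863734; next y=3/10·2.237382+3/4·1.863734≈2.069015
n=5: y≈2.069015, sp=2, e=sp−y≈-0.069015; I≈1.421972, D=e−e_prev≈0.168367; u=0·(-0.069015)+5/4·1.421972+0·0.168367≈1.777465; next y=3/10·2.069015+3/4·1.777465≈1.953803
n=6: y≈1.953803, sp=4, e=sp−y≈2.046197; I≈3.468169, D=e−e_prev≈2.115212; u=0·2.046197+5/4·3.468169+0·2.115212≈4.335211; next y=3/10·1.953803+3/4·4.335211≈3.837549
n=7: y≈3.837549, sp=4, e=sp−y≈0.162451; I≈3.630620, D=e−e_prev≈-1.883746; u=0·0.162451+5/4·3.630620+0·(-1.883746)≈4.538274; next y=3/10·3.837549+3/4·4.538274≈4.554971
n=8: y≈4.554971, sp=4, e=sp−y≈-0.554971; I≈3.075649, D=e−e_prev≈-0.717421; u=0·(-0.554971)+5/4·3.075649+0·(-0.717421)≈3.844561; next y=3/10·4.554971+3/4·3.844561≈4.249912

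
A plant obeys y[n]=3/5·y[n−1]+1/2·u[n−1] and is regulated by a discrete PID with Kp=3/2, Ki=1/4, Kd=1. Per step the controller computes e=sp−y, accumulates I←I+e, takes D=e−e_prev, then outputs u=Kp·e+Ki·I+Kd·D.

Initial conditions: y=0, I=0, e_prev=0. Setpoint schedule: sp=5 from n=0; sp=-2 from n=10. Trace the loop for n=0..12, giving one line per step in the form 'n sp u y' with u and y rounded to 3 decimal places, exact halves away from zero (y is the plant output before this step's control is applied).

0 5 13.750 0.000
1 5 -8.906 6.875
2 5 17.309 -0.328
3 5 -12.723 8.457
4 5 21.995 -1.287
5 5 -17.837 10.226
6 5 28.143 -2.783
7 5 -24.678 12.402
8 5 36.230 -4.898
9 5 -33.799 15.176
10 -2 27.649 -7.794
11 -2 -33.463 9.148
12 -2 36.766 -11.242

(exact arithmetic carried between steps; '≈' marks a value shown rounded to 6 d.p. or computed from one; I and e_prev carry over from the previous line; the table rounds u and y to 3 d.p., halves away from zero)
n=0: y=0, sp=5, e=sp−y=5; I=5, D=e−e_prev=5; u=3/2·5+1/4·5+1·5=13.75; next y=3/5·0+1/2·13.75=6.875
n=1: y=6.875, sp=5, e=sp−y=-1.875; I=3.125, D=e−e_prev=-6.875; u=3/2·(-1.875)+1/4·3.125+1·(-6.875)=-8.90625; next y=3/5·6.875+1/2·(-8.90625)=-0.328125
n=2: y=-0.328125, sp=5, e=sp−y=5.328125; I=8.453125, D=e−e_prev=7.203125; u=3/2·5.328125+1/4·8.453125+1·7.203125≈17.308594; next y=3/5·(-0.328125)+1/2·17.308594≈8.457422
n=3: y≈8.457422, sp=5, e=sp−y≈-3.457422; I≈4.995703, D=e−e_prev≈-8.785547; u=3/2·(-3.457422)+1/4·4.995703+1·(-8.785547)≈-12.722754; next y=3/5·8.457422+1/2·(-12.722754)≈-1.286924
n=4: y≈-1.286924, sp=5, e=sp−y≈6.286924; I≈11.282627, D=e−e_prev≈9.744346; u=3/2·6.286924+1/4·11.282627+1·9.744346≈21.995388; next y=3/5·(-1.286924)+1/2·21.995388≈10.225540
n=5: y≈10.225540, sp=5, e=sp−y≈-5.225540; I≈6.057087, D=e−e_prev≈-11.512464; u=3/2·(-5.225540)+1/4·6.057087+1·(-11.512464)≈-17.836502; next y=3/5·10.225540+1/2·(-17.836502)≈-2.782927
n=6: y≈-2.782927, sp=5, e=sp−y≈7.782927; I≈13.840014, D=e−e_prev≈13.008467; u=3/2·7.782927+1/4·13.840014+1·13.008467≈28.142861; next y=3/5·(-2.782927)+1/2·28.142861≈12.401674
n=7: y≈12.401674, sp=5, e=sp−y≈-7.401674; I≈6.438340, D=e−e_prev≈-15.184601; u=3/2·(-7.401674)+1/4·6.438340+1·(-15.184601)≈-24.677527; next y=3/5·12.401674+1/2·(-24.677527)≈-4.897759
n=8: y≈-4.897759, sp=5, e=sp−y≈9.897759; I≈16.336099, D=e−e_prev≈17.299433; u=3/2·9.897759+1/4·16.336099+1·17.299433≈36.230097; next y=3/5·(-4.897759)+1/2·36.230097≈15.176393
n=9: y≈15.176393, sp=5, e=sp−y≈-10.176393; I≈6.159706, D=e−e_prev≈-20.074152; u=3/2·(-10.176393)+1/4·6.159706+1·(-20.074152)≈-33.798815; next y=3/5·15.176393+1/2·(-33.798815)≈-7.793572
n=10: y≈-7.793572, sp=-2, e=sp−y≈5.793572; I≈11.953278, D=e−e_prev≈15.969965; u=3/2·5.793572+1/4·11.953278+1·15.969965≈27.648642; next y=3/5·(-7.793572)+1/2·27.648642≈9.148178
n=11: y≈9.148178, sp=-2, e=sp−y≈-11.148178; I≈0.805100, D=e−e_prev≈-16.941749; u=3/2·(-11.148178)+1/4·0.805100+1·(-16.941749)≈-33.462741; next y=3/5·9.148178+1/2·(-33.462741)≈-11.242464
n=12: y≈-11.242464, sp=-2, e=sp−y≈9.242464; I≈10.047564, D=e−e_prev≈20.390642; u=3/2·9.242464+1/4·10.047564+1·20.390642≈36.766228; next y=3/5·(-11.242464)+1/2·36.766228≈11.637636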